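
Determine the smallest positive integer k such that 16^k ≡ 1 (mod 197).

Since 16 ∈ (Z/197Z)^×, its order divides φ(197) = 197 − 1 = 196 = 2^2 · 7^2.
Divisors of 196: 1, 2, 4, 7, 14, 28, 49, 98, 196.
Check 16^d mod 197 for each divisor in increasing order:
16^1 ≡ 16 (mod 197)
16^2 ≡ 59 (mod 197)
16^4 ≡ 132 (mod 197)
16^7 ≡ 104 (mod 197)
16^14 ≡ 178 (mod 197)
16^28 ≡ 164 (mod 197)
16^49 ≡ 1 (mod 197) ✓
The smallest such exponent is 49, so the order of 16 is 49.

49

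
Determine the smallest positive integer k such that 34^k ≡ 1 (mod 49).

14

Since 34 ∈ (Z/49Z)^×, its order divides φ(49) = φ(7^2) = 7·(7−1) = 42 = 2 · 3 · 7.
Divisors of 42: 1, 2, 3, 6, 7, 14, 21, 42.
Evaluate successive powers at the divisors of 42:
34^1 ≡ 34
34^2 ≡ 29
34^3 ≡ 6
34^6 ≡ 36
34^7 ≡ 48
34^14 ≡ 1
Therefore the multiplicative order of 34 modulo 49 is 14.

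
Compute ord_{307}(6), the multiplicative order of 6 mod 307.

Since 6 ∈ (Z/307Z)^×, its order divides φ(307) = 307 − 1 = 306 = 2 · 3^2 · 17.
Divisors of 306: 1, 2, 3, 6, 9, 17, 18, 34, 51, 102, 153, 306.
Compute 6^d (mod 307) for the divisors d until we hit 1:
6^1 ≡ 6 (mod 307)
6^2 ≡ 36 (mod 307)
6^3 ≡ 216 (mod 307)
6^6 ≡ 299 (mod 307)
6^9 ≡ 114 (mod 307)
6^17 ≡ 17 (mod 307)
6^18 ≡ 102 (mod 307)
6^34 ≡ 289 (mod 307)
6^51 ≡ 1 (mod 307) ✓
Therefore the multiplicative order of 6 modulo 307 is 51.

51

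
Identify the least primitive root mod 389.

φ(389) = 389 − 1 = 388 = 2^2 · 97.
Test candidates g = 2, 3, … against the prime factors q ∈ {2, 97} of φ(389): g is a generator iff g^(388/q) ≢ 1 for every such q.
g = 2: 2^194 ≡ 388; 2^4 ≡ 16 — none is 1, so 2 is a primitive root.
The smallest primitive root modulo 389 is 2.

2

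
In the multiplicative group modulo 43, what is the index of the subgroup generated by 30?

1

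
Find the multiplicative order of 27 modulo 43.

14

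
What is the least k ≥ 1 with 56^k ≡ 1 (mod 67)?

33

By Lagrange's theorem, ord_67(56) divides φ(67) = 67 − 1 = 66 = 2 · 3 · 11.
Divisors of 66: 1, 2, 3, 6, 11, 22, 33, 66.
Test each divisor d:
56^1 ≡ 56 (mod 67)
56^2 ≡ 54 (mod 67)
56^3 ≡ 9 (mod 67)
56^6 ≡ 14 (mod 67)
56^11 ≡ 37 (mod 67)
56^22 ≡ 29 (mod 67)
56^33 ≡ 1 (mod 67) ✓
Hence ord(56) = 33.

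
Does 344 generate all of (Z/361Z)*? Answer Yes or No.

Yes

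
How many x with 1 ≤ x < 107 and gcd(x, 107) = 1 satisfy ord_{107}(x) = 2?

φ(107) = 107 − 1 = 106 = 2 · 53.
(Z/107Z)^× is cyclic (|G| = 106); a cyclic group of order m has exactly φ(d) elements of each order d | m, and none otherwise.
2 | 106, and φ(2) = 2 − 1 = 1.

1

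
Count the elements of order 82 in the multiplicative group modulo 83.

φ(83) = 83 − 1 = 82 = 2 · 41.
(Z/83Z)^× is cyclic (|G| = 82); a cyclic group of order m has exactly φ(d) elements of each order d | m, and none otherwise.
82 = 2 · 41 divides 82, and φ(82) = 40.

40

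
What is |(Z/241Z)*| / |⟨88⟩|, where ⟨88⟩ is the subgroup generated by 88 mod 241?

5

The order of 88 must divide φ(241) = 241 − 1 = 240 = 2^4 · 3 · 5.
Divisors of 240: 1, 2, 3, 4, 5, 6, 8, 10, 12, 15, 16, 20, 24, 30, 40, 48, 60, 80, 120, 240.
Evaluate successive powers at the divisors of 240:
88^1 ≡ 88 (mod 241)
88^2 ≡ 32 (mod 241)
88^3 ≡ 165 (mod 241)
88^4 ≡ 60 (mod 241)
88^5 ≡ 219 (mod 241)
88^6 ≡ 233 (mod 241)
88^8 ≡ 226 (mod 241)
88^10 ≡ 2 (mod 241)
88^12 ≡ 64 (mod 241)
88^15 ≡ 197 (mod 241)
88^16 ≡ 225 (mod 241)
88^20 ≡ 4 (mod 241)
88^24 ≡ 240 (mod 241)
88^30 ≡ 8 (mod 241)
88^40 ≡ 16 (mod 241)
88^48 ≡ 1 (mod 241) ✓
So ord_241(88) = 48, hence |⟨88⟩| = 48.
[(Z/241Z)^× : ⟨88⟩] = 240/48 = 5.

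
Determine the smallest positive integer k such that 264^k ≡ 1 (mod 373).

62

The order of 264 must divide φ(373) = 373 − 1 = 372 = 2^2 · 3 · 31.
Divisors of 372: 1, 2, 3, 4, 6, 12, 31, 62, 93, 124, 186, 372.
Compute 264^d (mod 373) for the divisors d until we hit 1:
264^1 ≡ 264 (mod 373)
264^2 ≡ 318 (mod 373)
264^3 ≡ 27 (mod 373)
264^4 ≡ 41 (mod 373)
264^6 ≡ 356 (mod 373)
264^12 ≡ 289 (mod 373)
264^31 ≡ 372 (mod 373)
264^62 ≡ 1 (mod 373) ✓
Therefore the multiplicative order of 264 modulo 373 is 62.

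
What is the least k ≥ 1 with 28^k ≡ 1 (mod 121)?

110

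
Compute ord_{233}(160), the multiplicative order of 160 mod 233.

The order of 160 must divide φ(233) = 233 − 1 = 232 = 2^3 · 29.
Divisors of 232: 1, 2, 4, 8, 29, 58, 116, 232.
Evaluate successive powers at the divisors of 232:
160^1 ≡ 160 (mod 233)
160^2 ≡ 203 (mod 233)
160^4 ≡ 201 (mod 233)
160^8 ≡ 92 (mod 233)
160^29 ≡ 12 (mod 233)
160^58 ≡ 144 (mod 233)
160^116 ≡ 232 (mod 233)
160^232 ≡ 1 (mod 233) ✓
The smallest such exponent is 232, so the order of 160 is 232.

232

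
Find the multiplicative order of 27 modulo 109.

ord(27) | φ(109) = 109 − 1 = 108 = 2^2 · 3^3.
Divisors of 108: 1, 2, 3, 4, 6, 9, 12, 18, 27, 36, 54, 108.
Test each divisor d:
27^1 ≡ 27 (mod 109)
27^2 ≡ 75 (mod 109)
27^3 ≡ 63 (mod 109)
27^4 ≡ 66 (mod 109)
27^6 ≡ 45 (mod 109)
27^9 ≡ 1 (mod 109) ✓
Therefore the multiplicative order of 27 modulo 109 is 9.

9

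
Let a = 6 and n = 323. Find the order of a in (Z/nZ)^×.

144

Since 6 ∈ (Z/323Z)^×, its order divides φ(323) = φ(17·19) = (17−1)·(19−1) = 16·18 = 288 = 2^5 · 3^2.
Divisors of 288: 1, 2, 3, 4, 6, 8, 9, 12, 16, 18, 24, 32, 36, 48, 72, 96, 144, 288.
Check 6^d mod 323 for each divisor in increasing order:
6^1 ≡ 6 (mod 323)
6^2 ≡ 36 (mod 323)
6^3 ≡ 216 (mod 323)
6^4 ≡ 4 (mod 323)
6^6 ≡ 144 (mod 323)
6^8 ≡ 16 (mod 323)
6^9 ≡ 96 (mod 323)
6^12 ≡ 64 (mod 323)
6^16 ≡ 256 (mod 323)
6^18 ≡ 172 (mod 323)
6^24 ≡ 220 (mod 323)
6^32 ≡ 290 (mod 323)
6^36 ≡ 191 (mod 323)
6^48 ≡ 273 (mod 323)
6^72 ≡ 305 (mod 323)
6^96 ≡ 239 (mod 323)
6^144 ≡ 1 (mod 323) ✓
So ord_323(6) = 144.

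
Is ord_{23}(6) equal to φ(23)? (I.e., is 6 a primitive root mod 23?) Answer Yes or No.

No

φ(23) = 23 − 1 = 22 = 2 · 11.
6 is a primitive root mod 23 iff 6^(φ(23)/q) ≢ 1 for every prime q | φ(23), i.e. q ∈ {2, 11}.
6^11 ≡ 1 (mod 23)  [q = 2: ≡ 1 ✗]
6^2 ≡ 13 (mod 23)  [q = 11: ≢ 1 ✓]
6^11 ≡ 1 shows ord(6) | 11, strictly less than φ(23); not a primitive root.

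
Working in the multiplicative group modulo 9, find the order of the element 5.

6

ord(5) | φ(9) = φ(3^2) = 3·(3−1) = 6 = 2 · 3.
Divisors of 6: 1, 2, 3, 6.
Compute 5^d (mod 9) for the divisors d until we hit 1:
5^1 ≡ 5 (mod 9)
5^2 ≡ 7 (mod 9)
5^3 ≡ 8 (mod 9)
5^6 ≡ 1 (mod 9) ✓
Hence ord(5) = 6.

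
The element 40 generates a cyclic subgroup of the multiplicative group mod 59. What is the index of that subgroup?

By Lagrange's theorem, ord_59(40) divides φ(59) = 59 − 1 = 58 = 2 · 29.
Divisors of 58: 1, 2, 29, 58.
Check 40^d mod 59 for each divisor in increasing order:
40^1 ≡ 40
40^2 ≡ 7
40^29 ≡ 58
40^58 ≡ 1
So ord_59(40) = 58, hence |⟨40⟩| = 58.
Index = |(Z/59Z)^×| / |⟨40⟩| = 58 / 58 = 1.

1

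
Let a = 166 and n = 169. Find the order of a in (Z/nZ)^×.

The order of 166 must divide φ(169) = φ(13^2) = 13·(13−1) = 156 = 2^2 · 3 · 13.
Divisors of 156: 1, 2, 3, 4, 6, 12, 13, 26, 39, 52, 78, 156.
Test each divisor d:
166^1 ≡ 166 (mod 169)
166^2 ≡ 9 (mod 169)
166^3 ≡ 142 (mod 169)
166^4 ≡ 81 (mod 169)
166^6 ≡ 53 (mod 169)
166^12 ≡ 105 (mod 169)
166^13 ≡ 23 (mod 169)
166^26 ≡ 22 (mod 169)
166^39 ≡ 168 (mod 169)
166^52 ≡ 146 (mod 169)
166^78 ≡ 1 (mod 169) ✓
Therefore the multiplicative order of 166 modulo 169 is 78.

78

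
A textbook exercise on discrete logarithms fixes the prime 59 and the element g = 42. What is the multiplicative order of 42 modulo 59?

Since 42 ∈ (Z/59Z)^×, its order divides φ(59) = 59 − 1 = 58 = 2 · 29.
Divisors of 58: 1, 2, 29, 58.
Test each divisor d:
42^1 ≡ 42 (mod 59)
42^2 ≡ 53 (mod 59)
42^29 ≡ 58 (mod 59)
42^58 ≡ 1 (mod 59) ✓
So ord_59(42) = 58.

58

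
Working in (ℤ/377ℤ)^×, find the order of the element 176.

84

The order of 176 must divide φ(377) = φ(13·29) = (13−1)·(29−1) = 12·28 = 336 = 2^4 · 3 · 7.
Divisors of 336: 1, 2, 3, 4, 6, 7, 8, 12, 14, 16, 21, 24, 28, 42, 48, 56, 84, 112, 168, 336.
Compute 176^d (mod 377) for the divisors d until we hit 1:
176^1 ≡ 176 (mod 377)
176^2 ≡ 62 (mod 377)
176^3 ≡ 356 (mod 377)
176^4 ≡ 74 (mod 377)
176^6 ≡ 64 (mod 377)
176^7 ≡ 331 (mod 377)
176^8 ≡ 198 (mod 377)
176^12 ≡ 326 (mod 377)
176^14 ≡ 231 (mod 377)
176^16 ≡ 373 (mod 377)
176^21 ≡ 307 (mod 377)
176^24 ≡ 339 (mod 377)
176^28 ≡ 204 (mod 377)
176^42 ≡ 376 (mod 377)
176^48 ≡ 313 (mod 377)
176^56 ≡ 146 (mod 377)
176^84 ≡ 1 (mod 377) ✓
The smallest such exponent is 84, so the order of 176 is 84.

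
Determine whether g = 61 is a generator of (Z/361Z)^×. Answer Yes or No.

φ(361) = φ(19^2) = 19·(19−1) = 342 = 2 · 3^2 · 19.
Test 61^(342/q) mod 361 for each prime factor q of 342:
61^171 ≡ 1 (mod 361)  [q = 2: ≡ 1 ✗]
61^114 ≡ 68 (mod 361)  [q = 3: ≢ 1 ✓]
61^18 ≡ 191 (mod 361)  [q = 19: ≢ 1 ✓]
Since 61^171 ≡ 1, the order of 61 divides 171 < 342, so 61 is not a primitive root.

No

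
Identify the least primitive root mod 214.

5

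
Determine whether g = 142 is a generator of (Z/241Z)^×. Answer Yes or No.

Yes

φ(241) = 241 − 1 = 240 = 2^4 · 3 · 5.
142 is a primitive root mod 241 iff 142^(φ(241)/q) ≢ 1 for every prime q | φ(241), i.e. q ∈ {2, 3, 5}.
142^120 ≡ 240 (mod 241)  [q = 2: ≢ 1 ✓]
142^80 ≡ 225 (mod 241)  [q = 3: ≢ 1 ✓]
142^48 ≡ 98 (mod 241)  [q = 5: ≢ 1 ✓]
All checks pass, so 142 has order 240 and is a primitive root modulo 241.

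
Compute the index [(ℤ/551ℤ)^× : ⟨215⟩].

14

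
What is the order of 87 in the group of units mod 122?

60

The order of 87 must divide φ(122) = φ(2)·φ(61) = 1·60 = 60 = 2^2 · 3 · 5.
Divisors of 60: 1, 2, 3, 4, 5, 6, 10, 12, 15, 20, 30, 60.
Compute 87^d (mod 122) for the divisors d until we hit 1:
87^1 ≡ 87 (mod 122)
87^2 ≡ 5 (mod 122)
87^3 ≡ 69 (mod 122)
87^4 ≡ 25 (mod 122)
87^5 ≡ 101 (mod 122)
87^6 ≡ 3 (mod 122)
87^10 ≡ 75 (mod 122)
87^12 ≡ 9 (mod 122)
87^15 ≡ 11 (mod 122)
87^20 ≡ 13 (mod 122)
87^30 ≡ 121 (mod 122)
87^60 ≡ 1 (mod 122) ✓
Therefore the multiplicative order of 87 modulo 122 is 60.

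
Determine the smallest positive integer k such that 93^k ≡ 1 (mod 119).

24

The order of 93 must divide φ(119) = φ(7·17) = (7−1)·(17−1) = 6·16 = 96 = 2^5 · 3.
Divisors of 96: 1, 2, 3, 4, 6, 8, 12, 16, 24, 32, 48, 96.
Check 93^d mod 119 for each divisor in increasing order:
93^1 ≡ 93 (mod 119)
93^2 ≡ 81 (mod 119)
93^3 ≡ 36 (mod 119)
93^4 ≡ 16 (mod 119)
93^6 ≡ 106 (mod 119)
93^8 ≡ 18 (mod 119)
93^12 ≡ 50 (mod 119)
93^16 ≡ 86 (mod 119)
93^24 ≡ 1 (mod 119) ✓
Therefore the multiplicative order of 93 modulo 119 is 24.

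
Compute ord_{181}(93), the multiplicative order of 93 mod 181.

Since 93 ∈ (Z/181Z)^×, its order divides φ(181) = 181 − 1 = 180 = 2^2 · 3^2 · 5.
Divisors of 180: 1, 2, 3, 4, 5, 6, 9, 10, 12, 15, 18, 20, 30, 36, 45, 60, 90, 180.
Check 93^d mod 181 for each divisor in increasing order:
93^1 ≡ 93
93^2 ≡ 142
93^3 ≡ 174
93^4 ≡ 73
93^5 ≡ 92
93^6 ≡ 49
93^9 ≡ 19
93^10 ≡ 138
93^12 ≡ 48
93^15 ≡ 26
93^18 ≡ 180
93^20 ≡ 39
93^30 ≡ 133
93^36 ≡ 1
So ord_181(93) = 36.

36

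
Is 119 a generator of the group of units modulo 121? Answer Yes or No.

φ(121) = φ(11^2) = 11·(11−1) = 110 = 2 · 5 · 11.
119 is a primitive root mod 121 iff 119^(φ(121)/q) ≢ 1 for every prime q | φ(121), i.e. q ∈ {2, 5, 11}.
119^55 ≡ 1 (mod 121)  [q = 2: ≡ 1 ✗]
119^22 ≡ 81 (mod 121)  [q = 5: ≢ 1 ✓]
119^10 ≡ 56 (mod 121)  [q = 11: ≢ 1 ✓]
Since 119^55 ≡ 1, the order of 119 divides 55 < 110, so 119 is not a primitive root.

No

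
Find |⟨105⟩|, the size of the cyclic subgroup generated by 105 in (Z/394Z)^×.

49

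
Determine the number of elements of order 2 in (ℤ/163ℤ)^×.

1

φ(163) = 163 − 1 = 162 = 2 · 3^4.
(Z/163Z)^× is cyclic (|G| = 162); a cyclic group of order m has exactly φ(d) elements of each order d | m, and none otherwise.
2 | 162, and φ(2) = 2 − 1 = 1.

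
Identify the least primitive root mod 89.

φ(89) = 89 − 1 = 88 = 2^3 · 11.
g is a primitive root iff g^(88/q) ≢ 1 (mod 89) for each prime q ∈ {2, 11}.
g = 2: 2^44 ≡ 1 — hits 1, so not a primitive root.
g = 3: 3^44 ≡ 88; 3^8 ≡ 64 — none is 1, so 3 is a primitive root.
Hence the least primitive root of 89 is 3.

3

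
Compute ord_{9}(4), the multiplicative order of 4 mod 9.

3

By Lagrange's theorem, ord_9(4) divides φ(9) = φ(3^2) = 3·(3−1) = 6 = 2 · 3.
Divisors of 6: 1, 2, 3, 6.
Check 4^d mod 9 for each divisor in increasing order:
4^1 ≡ 4
4^2 ≡ 7
4^3 ≡ 1
Therefore the multiplicative order of 4 modulo 9 is 3.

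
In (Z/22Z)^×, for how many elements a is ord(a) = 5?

4

φ(22) = φ(2)·φ(11) = 1·10 = 10 = 2 · 5.
In a cyclic group of order 10, there are φ(d) elements of order d for each divisor d of 10, and zero for non-divisors.
5 | 10, and φ(5) = 5 − 1 = 4.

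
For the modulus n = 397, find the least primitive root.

φ(397) = 397 − 1 = 396 = 2^2 · 3^2 · 11.
Test candidates g = 2, 3, … against the prime factors q ∈ {2, 3, 11} of φ(397): g is a generator iff g^(396/q) ≢ 1 for every such q.
g = 2: 2^198 ≡ 396; 2^132 ≡ 1 — hits 1, so not a primitive root.
g = 3: 3^198 ≡ 1 — hits 1, so not a primitive root.
g = 4: 4^198 ≡ 1 — hits 1, so not a primitive root.
g = 5: 5^198 ≡ 396; 5^132 ≡ 362; 5^36 ≡ 290 — none is 1, so 5 is a primitive root.
So 5 is the smallest generator of (Z/397Z)^×.

5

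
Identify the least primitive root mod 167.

φ(167) = 167 − 1 = 166 = 2 · 83.
g is a primitive root iff g^(166/q) ≢ 1 (mod 167) for each prime q ∈ {2, 83}.
g = 2: 2^83 ≡ 1 — hits 1, so not a primitive root.
g = 3: 3^83 ≡ 1 — hits 1, so not a primitive root.
g = 4: 4^83 ≡ 1 — hits 1, so not a primitive root.
g = 5: 5^83 ≡ 166; 5^2 ≡ 25 — none is 1, so 5 is a primitive root.
Hence the least primitive root of 167 is 5.

5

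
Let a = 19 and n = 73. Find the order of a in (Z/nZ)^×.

ord(19) | φ(73) = 73 − 1 = 72 = 2^3 · 3^2.
Divisors of 72: 1, 2, 3, 4, 6, 8, 9, 12, 18, 24, 36, 72.
Test each divisor d:
19^1 ≡ 19 (mod 73)
19^2 ≡ 69 (mod 73)
19^3 ≡ 70 (mod 73)
19^4 ≡ 16 (mod 73)
19^6 ≡ 9 (mod 73)
19^8 ≡ 37 (mod 73)
19^9 ≡ 46 (mod 73)
19^12 ≡ 8 (mod 73)
19^18 ≡ 72 (mod 73)
19^24 ≡ 64 (mod 73)
19^36 ≡ 1 (mod 73) ✓
Hence ord(19) = 36.

36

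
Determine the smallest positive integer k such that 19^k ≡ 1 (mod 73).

36

By Lagrange's theorem, ord_73(19) divides φ(73) = 73 − 1 = 72 = 2^3 · 3^2.
Divisors of 72: 1, 2, 3, 4, 6, 8, 9, 12, 18, 24, 36, 72.
Evaluate successive powers at the divisors of 72:
19^1 ≡ 19 (mod 73)
19^2 ≡ 69 (mod 73)
19^3 ≡ 70 (mod 73)
19^4 ≡ 16 (mod 73)
19^6 ≡ 9 (mod 73)
19^8 ≡ 37 (mod 73)
19^9 ≡ 46 (mod 73)
19^12 ≡ 8 (mod 73)
19^18 ≡ 72 (mod 73)
19^24 ≡ 64 (mod 73)
19^36 ≡ 1 (mod 73) ✓
The smallest such exponent is 36, so the order of 19 is 36.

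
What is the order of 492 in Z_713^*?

110

ord(492) | φ(713) = φ(23·31) = (23−1)·(31−1) = 22·30 = 660 = 2^2 · 3 · 5 · 11.
Divisors of 660: 1, 2, 3, 4, 5, 6, 10, 11, 12, 15, 20, 22, 30, 33, 44, 55, 60, 66, 110, 132, 165, 220, 330, 660.
Compute 492^d (mod 713) for the divisors d until we hit 1:
492^1 ≡ 492
492^2 ≡ 357
492^3 ≡ 246
492^4 ≡ 535
492^5 ≡ 123
492^6 ≡ 624
492^10 ≡ 156
492^11 ≡ 461
492^12 ≡ 78
492^15 ≡ 650
492^20 ≡ 94
492^22 ≡ 47
492^30 ≡ 404
492^33 ≡ 277
492^44 ≡ 70
492^55 ≡ 185
492^60 ≡ 652
492^66 ≡ 438
492^110 ≡ 1
So ord_713(492) = 110.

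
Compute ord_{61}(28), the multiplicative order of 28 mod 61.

20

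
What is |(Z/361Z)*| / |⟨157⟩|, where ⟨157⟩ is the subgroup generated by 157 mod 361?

ord(157) | φ(361) = φ(19^2) = 19·(19−1) = 342 = 2 · 3^2 · 19.
Divisors of 342: 1, 2, 3, 6, 9, 18, 19, 38, 57, 114, 171, 342.
Test each divisor d:
157^1 ≡ 157 (mod 361)
157^2 ≡ 101 (mod 361)
157^3 ≡ 334 (mod 361)
157^6 ≡ 7 (mod 361)
157^9 ≡ 172 (mod 361)
157^18 ≡ 343 (mod 361)
157^19 ≡ 62 (mod 361)
157^38 ≡ 234 (mod 361)
157^57 ≡ 68 (mod 361)
157^114 ≡ 292 (mod 361)
157^171 ≡ 1 (mod 361) ✓
The order of 157 is 171, so the subgroup it generates has 171 elements.
Index = |(Z/361Z)^×| / |⟨157⟩| = 342 / 171 = 2.

2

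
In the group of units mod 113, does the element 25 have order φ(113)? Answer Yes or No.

No

φ(113) = 113 − 1 = 112 = 2^4 · 7.
An element g generates (Z/113Z)^× iff g^(112/q) ≢ 1 (mod 113) for each prime q ∈ {2, 7}.
25^56 ≡ 1 (mod 113)  [q = 2: ≡ 1 ✗]
25^16 ≡ 109 (mod 113)  [q = 7: ≢ 1 ✓]
The check at q = 2 fails, so 25 generates a proper subgroup.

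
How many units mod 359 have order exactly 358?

178

φ(359) = 359 − 1 = 358 = 2 · 179.
In a cyclic group of order 358, there are φ(d) elements of order d for each divisor d of 358, and zero for non-divisors.
358 = 2 · 179 divides 358, and φ(358) = 178.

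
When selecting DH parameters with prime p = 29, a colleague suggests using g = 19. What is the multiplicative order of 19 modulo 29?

The order of 19 must divide φ(29) = 29 − 1 = 28 = 2^2 · 7.
Divisors of 28: 1, 2, 4, 7, 14, 28.
Compute 19^d (mod 29) for the divisors d until we hit 1:
19^1 ≡ 19 (mod 29)
19^2 ≡ 13 (mod 29)
19^4 ≡ 24 (mod 29)
19^7 ≡ 12 (mod 29)
19^14 ≡ 28 (mod 29)
19^28 ≡ 1 (mod 29) ✓
Hence ord(19) = 28.

28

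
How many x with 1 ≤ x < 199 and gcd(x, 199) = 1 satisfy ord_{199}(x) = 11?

10

φ(199) = 199 − 1 = 198 = 2 · 3^2 · 11.
Since (Z/199Z)^× is cyclic of order 198, the number of elements of order d is φ(d) when d | 198 and 0 otherwise.
11 | 198, and φ(11) = 11 − 1 = 10.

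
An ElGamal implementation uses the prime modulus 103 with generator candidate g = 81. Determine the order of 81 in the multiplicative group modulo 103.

17

ord(81) | φ(103) = 103 − 1 = 102 = 2 · 3 · 17.
Divisors of 102: 1, 2, 3, 6, 17, 34, 51, 102.
Check 81^d mod 103 for each divisor in increasing order:
81^1 ≡ 81
81^2 ≡ 72
81^3 ≡ 64
81^6 ≡ 79
81^17 ≡ 1
So ord_103(81) = 17.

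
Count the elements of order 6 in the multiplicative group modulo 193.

φ(193) = 193 − 1 = 192 = 2^6 · 3.
In a cyclic group of order 192, there are φ(d) elements of order d for each divisor d of 192, and zero for non-divisors.
6 = 2 · 3 divides 192, and φ(6) = 2.

2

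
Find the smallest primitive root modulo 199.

3

φ(199) = 199 − 1 = 198 = 2 · 3^2 · 11.
Test candidates g = 2, 3, … against the prime factors q ∈ {2, 3, 11} of φ(199): g is a generator iff g^(198/q) ≢ 1 for every such q.
g = 2: 2^99 ≡ 1 — hits 1, so not a primitive root.
g = 3: 3^99 ≡ 198; 3^66 ≡ 106; 3^18 ≡ 125 — none is 1, so 3 is a primitive root.
Hence the least primitive root of 199 is 3.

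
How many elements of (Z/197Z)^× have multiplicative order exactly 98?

42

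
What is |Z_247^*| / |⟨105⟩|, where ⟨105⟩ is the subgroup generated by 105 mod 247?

12

ord(105) | φ(247) = φ(13·19) = (13−1)·(19−1) = 12·18 = 216 = 2^3 · 3^3.
Divisors of 216: 1, 2, 3, 4, 6, 8, 9, 12, 18, 24, 27, 36, 54, 72, 108, 216.
Check 105^d mod 247 for each divisor in increasing order:
105^1 ≡ 105 (mod 247)
105^2 ≡ 157 (mod 247)
105^3 ≡ 183 (mod 247)
105^4 ≡ 196 (mod 247)
105^6 ≡ 144 (mod 247)
105^8 ≡ 131 (mod 247)
105^9 ≡ 170 (mod 247)
105^12 ≡ 235 (mod 247)
105^18 ≡ 1 (mod 247) ✓
Thus |⟨105⟩| = ord(105) = 18.
The index is φ(247) / ord(105) = 216 / 18 = 12.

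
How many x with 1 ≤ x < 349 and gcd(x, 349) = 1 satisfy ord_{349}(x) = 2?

φ(349) = 349 − 1 = 348 = 2^2 · 3 · 29.
(Z/349Z)^× is cyclic (|G| = 348); a cyclic group of order m has exactly φ(d) elements of each order d | m, and none otherwise.
2 | 348, and φ(2) = 2 − 1 = 1.

1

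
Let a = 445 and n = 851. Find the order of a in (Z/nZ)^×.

11

By Lagrange's theorem, ord_851(445) divides φ(851) = φ(23·37) = (23−1)·(37−1) = 22·36 = 792 = 2^3 · 3^2 · 11.
Divisors of 792: 1, 2, 3, 4, 6, 8, 9, 11, 12, 18, 22, 24, 33, 36, 44, 66, 72, 88, 99, 132, 198, 264, 396, 792.
Evaluate successive powers at the divisors of 792:
445^1 ≡ 445
445^2 ≡ 593
445^3 ≡ 75
445^4 ≡ 186
445^6 ≡ 519
445^8 ≡ 556
445^9 ≡ 630
445^11 ≡ 1
Hence ord(445) = 11.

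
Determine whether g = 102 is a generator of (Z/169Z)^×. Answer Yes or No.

Yes

φ(169) = φ(13^2) = 13·(13−1) = 156 = 2^2 · 3 · 13.
It suffices to check that the order of 102 is not a proper divisor of 156: compute 102^(156/q) for q ∈ {2, 3, 13}.
102^78 ≡ 168 (mod 169)  [q = 2: ≢ 1 ✓]
102^52 ≡ 146 (mod 169)  [q = 3: ≢ 1 ✓]
102^12 ≡ 92 (mod 169)  [q = 13: ≢ 1 ✓]
None equal 1, so ord_169(102) = 156: 102 is a primitive root.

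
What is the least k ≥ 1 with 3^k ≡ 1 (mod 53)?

52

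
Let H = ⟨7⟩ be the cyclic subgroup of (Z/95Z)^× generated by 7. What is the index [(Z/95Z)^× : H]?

6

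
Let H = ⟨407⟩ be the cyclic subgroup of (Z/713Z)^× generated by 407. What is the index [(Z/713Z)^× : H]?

12

The order of 407 must divide φ(713) = φ(23·31) = (23−1)·(31−1) = 22·30 = 660 = 2^2 · 3 · 5 · 11.
Divisors of 660: 1, 2, 3, 4, 5, 6, 10, 11, 12, 15, 20, 22, 30, 33, 44, 55, 60, 66, 110, 132, 165, 220, 330, 660.
Test each divisor d:
407^1 ≡ 407
407^2 ≡ 233
407^3 ≡ 2
407^4 ≡ 101
407^5 ≡ 466
407^6 ≡ 4
407^10 ≡ 404
407^11 ≡ 438
407^12 ≡ 16
407^15 ≡ 32
407^20 ≡ 652
407^22 ≡ 47
407^30 ≡ 311
407^33 ≡ 622
407^44 ≡ 70
407^55 ≡ 1
The order of 407 is 55, so the subgroup it generates has 55 elements.
Index = |(Z/713Z)^×| / |⟨407⟩| = 660 / 55 = 12.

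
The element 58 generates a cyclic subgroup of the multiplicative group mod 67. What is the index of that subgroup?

3

By Lagrange's theorem, ord_67(58) divides φ(67) = 67 − 1 = 66 = 2 · 3 · 11.
Divisors of 66: 1, 2, 3, 6, 11, 22, 33, 66.
Evaluate successive powers at the divisors of 66:
58^1 ≡ 58 (mod 67)
58^2 ≡ 14 (mod 67)
58^3 ≡ 8 (mod 67)
58^6 ≡ 64 (mod 67)
58^11 ≡ 66 (mod 67)
58^22 ≡ 1 (mod 67) ✓
The order of 58 is 22, so the subgroup it generates has 22 elements.
[(Z/67Z)^× : ⟨58⟩] = 66/22 = 3.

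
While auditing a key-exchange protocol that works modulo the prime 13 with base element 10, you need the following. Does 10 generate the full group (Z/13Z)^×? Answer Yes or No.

φ(13) = 13 − 1 = 12 = 2^2 · 3.
An element g generates (Z/13Z)^× iff g^(12/q) ≢ 1 (mod 13) for each prime q ∈ {2, 3}.
10^6 ≡ 1 (mod 13)  [q = 2: ≡ 1 ✗]
10^4 ≡ 3 (mod 13)  [q = 3: ≢ 1 ✓]
The check at q = 2 fails, so 10 generates a proper subgroup.

No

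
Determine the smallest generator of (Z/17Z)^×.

3

φ(17) = 17 − 1 = 16 = 2^4.
Test candidates g = 2, 3, … against the prime factors q ∈ {2} of φ(17): g is a generator iff g^(16/q) ≢ 1 for every such q.
g = 2: 2^8 ≡ 1 — hits 1, so not a primitive root.
g = 3: 3^8 ≡ 16 — none is 1, so 3 is a primitive root.
So 3 is the smallest generator of (Z/17Z)^×.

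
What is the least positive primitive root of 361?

2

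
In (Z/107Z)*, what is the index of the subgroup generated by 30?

2

The order of 30 must divide φ(107) = 107 − 1 = 106 = 2 · 53.
Divisors of 106: 1, 2, 53, 106.
Evaluate successive powers at the divisors of 106:
30^1 ≡ 30
30^2 ≡ 44
30^53 ≡ 1
The order of 30 is 53, so the subgroup it generates has 53 elements.
The index is φ(107) / ord(30) = 106 / 53 = 2.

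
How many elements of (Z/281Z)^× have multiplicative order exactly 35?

φ(281) = 281 − 1 = 280 = 2^3 · 5 · 7.
Since (Z/281Z)^× is cyclic of order 280, the number of elements of order d is φ(d) when d | 280 and 0 otherwise.
35 = 5 · 7 divides 280, and φ(35) = 24.

24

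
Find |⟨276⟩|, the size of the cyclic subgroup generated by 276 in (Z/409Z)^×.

102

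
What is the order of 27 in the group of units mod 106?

52

Since 27 ∈ (Z/106Z)^×, its order divides φ(106) = φ(2)·φ(53) = 1·52 = 52 = 2^2 · 13.
Divisors of 52: 1, 2, 4, 13, 26, 52.
Test each divisor d:
27^1 ≡ 27
27^2 ≡ 93
27^4 ≡ 63
27^13 ≡ 23
27^26 ≡ 105
27^52 ≡ 1
Hence ord(27) = 52.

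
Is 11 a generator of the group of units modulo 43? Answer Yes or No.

No

φ(43) = 43 − 1 = 42 = 2 · 3 · 7.
Test 11^(42/q) mod 43 for each prime factor q of 42:
11^21 ≡ 1 (mod 43)  [q = 2: ≡ 1 ✗]
11^14 ≡ 1 (mod 43)  [q = 3: ≡ 1 ✗]
11^6 ≡ 4 (mod 43)  [q = 7: ≢ 1 ✓]
11^21 ≡ 1 shows ord(11) | 21, strictly less than φ(43); not a primitive root.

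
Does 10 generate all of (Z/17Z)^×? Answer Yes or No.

Yes

φ(17) = 17 − 1 = 16 = 2^4.
An element g generates (Z/17Z)^× iff g^(16/q) ≢ 1 (mod 17) for each prime q ∈ {2}.
10^8 ≡ 16 (mod 17)  [q = 2: ≢ 1 ✓]
All checks pass, so 10 has order 16 and is a primitive root modulo 17.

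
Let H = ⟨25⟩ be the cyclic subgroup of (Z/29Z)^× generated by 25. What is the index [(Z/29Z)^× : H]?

The order of 25 must divide φ(29) = 29 − 1 = 28 = 2^2 · 7.
Divisors of 28: 1, 2, 4, 7, 14, 28.
Compute 25^d (mod 29) for the divisors d until we hit 1:
25^1 ≡ 25 (mod 29)
25^2 ≡ 16 (mod 29)
25^4 ≡ 24 (mod 29)
25^7 ≡ 1 (mod 29) ✓
The order of 25 is 7, so the subgroup it generates has 7 elements.
The index is φ(29) / ord(25) = 28 / 7 = 4.

4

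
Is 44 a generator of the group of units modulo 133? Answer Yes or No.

133 = 7 · 19 is a product of two distinct odd primes, so (Z/133Z)^× ≅ (Z/7Z)^× × (Z/19Z)^× is not cyclic.
No primitive root modulo 133 exists; in particular 44 is not one.

No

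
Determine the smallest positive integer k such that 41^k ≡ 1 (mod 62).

The order of 41 must divide φ(62) = φ(2)·φ(31) = 1·30 = 30 = 2 · 3 · 5.
Divisors of 30: 1, 2, 3, 5, 6, 10, 15, 30.
Compute 41^d (mod 62) for the divisors d until we hit 1:
41^1 ≡ 41 (mod 62)
41^2 ≡ 7 (mod 62)
41^3 ≡ 39 (mod 62)
41^5 ≡ 25 (mod 62)
41^6 ≡ 33 (mod 62)
41^10 ≡ 5 (mod 62)
41^15 ≡ 1 (mod 62) ✓
So ord_62(41) = 15.

15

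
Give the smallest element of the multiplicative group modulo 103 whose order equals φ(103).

5

φ(103) = 103 − 1 = 102 = 2 · 3 · 17.
g is a primitive root iff g^(102/q) ≢ 1 (mod 103) for each prime q ∈ {2, 3, 17}.
g = 2: 2^51 ≡ 1 — hits 1, so not a primitive root.
g = 3: 3^51 ≡ 102; 3^34 ≡ 1 — hits 1, so not a primitive root.
g = 4: 4^51 ≡ 1 — hits 1, so not a primitive root.
g = 5: 5^51 ≡ 102; 5^34 ≡ 56; 5^6 ≡ 72 — none is 1, so 5 is a primitive root.
The smallest primitive root modulo 103 is 5.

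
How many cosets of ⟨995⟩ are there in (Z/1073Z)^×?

ord(995) | φ(1073) = φ(29·37) = (29−1)·(37−1) = 28·36 = 1008 = 2^4 · 3^2 · 7.
Divisors of 1008: 1, 2, 3, 4, 6, 7, 8, 9, 12, 14, 16, 18, 21, 24, 28, 36, 42, 48, 56, 63, 72, 84, 112, 126, 144, 168, 252, 336, 504, 1008.
Evaluate successive powers at the divisors of 1008:
995^1 ≡ 995 (mod 1073)
995^2 ≡ 719 (mod 1073)
995^3 ≡ 787 (mod 1073)
995^4 ≡ 848 (mod 1073)
995^6 ≡ 248 (mod 1073)
995^7 ≡ 1043 (mod 1073)
995^8 ≡ 194 (mod 1073)
995^9 ≡ 963 (mod 1073)
995^12 ≡ 343 (mod 1073)
995^14 ≡ 900 (mod 1073)
995^16 ≡ 81 (mod 1073)
995^18 ≡ 297 (mod 1073)
995^21 ≡ 898 (mod 1073)
995^24 ≡ 692 (mod 1073)
995^28 ≡ 958 (mod 1073)
995^36 ≡ 223 (mod 1073)
995^42 ≡ 581 (mod 1073)
995^48 ≡ 306 (mod 1073)
995^56 ≡ 349 (mod 1073)
995^63 ≡ 260 (mod 1073)
995^72 ≡ 371 (mod 1073)
995^84 ≡ 639 (mod 1073)
995^112 ≡ 552 (mod 1073)
995^126 ≡ 1 (mod 1073) ✓
So ord_1073(995) = 126, hence |⟨995⟩| = 126.
The index is φ(1073) / ord(995) = 1008 / 126 = 8.

8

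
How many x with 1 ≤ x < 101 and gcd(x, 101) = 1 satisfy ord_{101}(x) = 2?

φ(101) = 101 − 1 = 100 = 2^2 · 5^2.
Since (Z/101Z)^× is cyclic of order 100, the number of elements of order d is φ(d) when d | 100 and 0 otherwise.
2 | 100, and φ(2) = 2 − 1 = 1.

1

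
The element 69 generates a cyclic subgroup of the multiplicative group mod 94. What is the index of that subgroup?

ord(69) | φ(94) = φ(2)·φ(47) = 1·46 = 46 = 2 · 23.
Divisors of 46: 1, 2, 23, 46.
Compute 69^d (mod 94) for the divisors d until we hit 1:
69^1 ≡ 69
69^2 ≡ 61
69^23 ≡ 93
69^46 ≡ 1
Thus |⟨69⟩| = ord(69) = 46.
[(Z/94Z)^× : ⟨69⟩] = 46/46 = 1.

1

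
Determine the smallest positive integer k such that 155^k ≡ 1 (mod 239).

Since 155 ∈ (Z/239Z)^×, its order divides φ(239) = 239 − 1 = 238 = 2 · 7 · 17.
Divisors of 238: 1, 2, 7, 14, 17, 34, 119, 238.
Compute 155^d (mod 239) for the divisors d until we hit 1:
155^1 ≡ 155 (mod 239)
155^2 ≡ 125 (mod 239)
155^7 ≡ 6 (mod 239)
155^14 ≡ 36 (mod 239)
155^17 ≡ 98 (mod 239)
155^34 ≡ 44 (mod 239)
155^119 ≡ 1 (mod 239) ✓
Therefore the multiplicative order of 155 modulo 239 is 119.

119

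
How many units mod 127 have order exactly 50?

φ(127) = 127 − 1 = 126 = 2 · 3^2 · 7.
(Z/127Z)^× is cyclic (|G| = 126); a cyclic group of order m has exactly φ(d) elements of each order d | m, and none otherwise.
Since 50 ∤ 126, the count is 0.

0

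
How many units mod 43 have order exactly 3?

φ(43) = 43 − 1 = 42 = 2 · 3 · 7.
Since (Z/43Z)^× is cyclic of order 42, the number of elements of order d is φ(d) when d | 42 and 0 otherwise.
3 | 42, and φ(3) = 3 − 1 = 2.

2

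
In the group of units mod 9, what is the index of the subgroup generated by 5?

1

Since 5 ∈ (Z/9Z)^×, its order divides φ(9) = φ(3^2) = 3·(3−1) = 6 = 2 · 3.
Divisors of 6: 1, 2, 3, 6.
Evaluate successive powers at the divisors of 6:
5^1 ≡ 5
5^2 ≡ 7
5^3 ≡ 8
5^6 ≡ 1
So ord_9(5) = 6, hence |⟨5⟩| = 6.
The index is φ(9) / ord(5) = 6 / 6 = 1.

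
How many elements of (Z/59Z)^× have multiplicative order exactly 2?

φ(59) = 59 − 1 = 58 = 2 · 29.
In a cyclic group of order 58, there are φ(d) elements of order d for each divisor d of 58, and zero for non-divisors.
2 | 58, and φ(2) = 2 − 1 = 1.

1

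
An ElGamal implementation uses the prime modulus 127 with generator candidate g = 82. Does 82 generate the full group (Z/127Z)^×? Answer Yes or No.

No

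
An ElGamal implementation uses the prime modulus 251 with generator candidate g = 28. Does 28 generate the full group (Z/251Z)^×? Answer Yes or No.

φ(251) = 251 − 1 = 250 = 2 · 5^3.
28 is a primitive root mod 251 iff 28^(φ(251)/q) ≢ 1 for every prime q | φ(251), i.e. q ∈ {2, 5}.
28^125 ≡ 1 (mod 251)  [q = 2: ≡ 1 ✗]
28^50 ≡ 113 (mod 251)  [q = 5: ≢ 1 ✓]
The check at q = 2 fails, so 28 generates a proper subgroup.

No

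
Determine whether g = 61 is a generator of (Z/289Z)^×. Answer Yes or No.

Yes

φ(289) = φ(17^2) = 17·(17−1) = 272 = 2^4 · 17.
It suffices to check that the order of 61 is not a proper divisor of 272: compute 61^(272/q) for q ∈ {2, 17}.
61^136 ≡ 288 (mod 289)  [q = 2: ≢ 1 ✓]
61^16 ≡ 103 (mod 289)  [q = 17: ≢ 1 ✓]
All checks pass, so 61 has order 272 and is a primitive root modulo 289.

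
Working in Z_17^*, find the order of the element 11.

16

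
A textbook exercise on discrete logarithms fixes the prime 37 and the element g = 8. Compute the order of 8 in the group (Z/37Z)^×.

Since 8 ∈ (Z/37Z)^×, its order divides φ(37) = 37 − 1 = 36 = 2^2 · 3^2.
Divisors of 36: 1, 2, 3, 4, 6, 9, 12, 18, 36.
Check 8^d mod 37 for each divisor in increasing order:
8^1 ≡ 8 (mod 37)
8^2 ≡ 27 (mod 37)
8^3 ≡ 31 (mod 37)
8^4 ≡ 26 (mod 37)
8^6 ≡ 36 (mod 37)
8^9 ≡ 6 (mod 37)
8^12 ≡ 1 (mod 37) ✓
So ord_37(8) = 12.

12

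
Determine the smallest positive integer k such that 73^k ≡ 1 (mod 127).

21

ord(73) | φ(127) = 127 − 1 = 126 = 2 · 3^2 · 7.
Divisors of 126: 1, 2, 3, 6, 7, 9, 14, 18, 21, 42, 63, 126.
Evaluate successive powers at the divisors of 126:
73^1 ≡ 73 (mod 127)
73^2 ≡ 122 (mod 127)
73^3 ≡ 16 (mod 127)
73^6 ≡ 2 (mod 127)
73^7 ≡ 19 (mod 127)
73^9 ≡ 32 (mod 127)
73^14 ≡ 107 (mod 127)
73^18 ≡ 8 (mod 127)
73^21 ≡ 1 (mod 127) ✓
Therefore the multiplicative order of 73 modulo 127 is 21.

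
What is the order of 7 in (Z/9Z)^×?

The order of 7 must divide φ(9) = φ(3^2) = 3·(3−1) = 6 = 2 · 3.
Divisors of 6: 1, 2, 3, 6.
Test each divisor d:
7^1 ≡ 7 (mod 9)
7^2 ≡ 4 (mod 9)
7^3 ≡ 1 (mod 9) ✓
Hence ord(7) = 3.

3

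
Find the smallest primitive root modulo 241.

φ(241) = 241 − 1 = 240 = 2^4 · 3 · 5.
Test candidates g = 2, 3, … against the prime factors q ∈ {2, 3, 5} of φ(241): g is a generator iff g^(240/q) ≢ 1 for every such q.
g = 2: 2^120 ≡ 1 — hits 1, so not a primitive root.
g = 3: 3^120 ≡ 1 — hits 1, so not a primitive root.
g = 4: 4^120 ≡ 1 — hits 1, so not a primitive root.
g = 5: 5^120 ≡ 1 — hits 1, so not a primitive root.
g = 6: 6^120 ≡ 1 — hits 1, so not a primitive root.
g = 7: 7^120 ≡ 240; 7^80 ≡ 15; 7^48 ≡ 91 — none is 1, so 7 is a primitive root.
Hence the least primitive root of 241 is 7.

7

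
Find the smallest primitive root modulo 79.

3

φ(79) = 79 − 1 = 78 = 2 · 3 · 13.
Test candidates g = 2, 3, … against the prime factors q ∈ {2, 3, 13} of φ(79): g is a generator iff g^(78/q) ≢ 1 for every such q.
g = 2: 2^39 ≡ 1 — hits 1, so not a primitive root.
g = 3: 3^39 ≡ 78; 3^26 ≡ 23; 3^6 ≡ 18 — none is 1, so 3 is a primitive root.
So 3 is the smallest generator of (Z/79Z)^×.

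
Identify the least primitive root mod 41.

6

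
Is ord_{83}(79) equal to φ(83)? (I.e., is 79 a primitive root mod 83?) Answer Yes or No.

Yes

φ(83) = 83 − 1 = 82 = 2 · 41.
79 is a primitive root mod 83 iff 79^(φ(83)/q) ≢ 1 for every prime q | φ(83), i.e. q ∈ {2, 41}.
79^41 ≡ 82 (mod 83)  [q = 2: ≢ 1 ✓]
79^2 ≡ 16 (mod 83)  [q = 41: ≢ 1 ✓]
Every test exponent gives a nontrivial residue, hence 79 generates the full group.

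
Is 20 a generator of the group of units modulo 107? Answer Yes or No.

Yes

φ(107) = 107 − 1 = 106 = 2 · 53.
An element g generates (Z/107Z)^× iff g^(106/q) ≢ 1 (mod 107) for each prime q ∈ {2, 53}.
20^53 ≡ 106 (mod 107)  [q = 2: ≢ 1 ✓]
20^2 ≡ 79 (mod 107)  [q = 53: ≢ 1 ✓]
All checks pass, so 20 has order 106 and is a primitive root modulo 107.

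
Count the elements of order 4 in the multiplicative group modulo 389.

φ(389) = 389 − 1 = 388 = 2^2 · 97.
In a cyclic group of order 388, there are φ(d) elements of order d for each divisor d of 388, and zero for non-divisors.
4 = 2^2 divides 388, and φ(4) = 2.

2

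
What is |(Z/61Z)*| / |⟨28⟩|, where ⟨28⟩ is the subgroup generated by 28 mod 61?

3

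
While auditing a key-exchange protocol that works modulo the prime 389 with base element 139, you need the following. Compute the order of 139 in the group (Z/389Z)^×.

388

By Lagrange's theorem, ord_389(139) divides φ(389) = 389 − 1 = 388 = 2^2 · 97.
Divisors of 388: 1, 2, 4, 97, 194, 388.
Compute 139^d (mod 389) for the divisors d until we hit 1:
139^1 ≡ 139 (mod 389)
139^2 ≡ 260 (mod 389)
139^4 ≡ 303 (mod 389)
139^97 ≡ 274 (mod 389)
139^194 ≡ 388 (mod 389)
139^388 ≡ 1 (mod 389) ✓
Hence ord(139) = 388.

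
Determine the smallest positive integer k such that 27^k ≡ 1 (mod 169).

13

By Lagrange's theorem, ord_169(27) divides φ(169) = φ(13^2) = 13·(13−1) = 156 = 2^2 · 3 · 13.
Divisors of 156: 1, 2, 3, 4, 6, 12, 13, 26, 39, 52, 78, 156.
Test each divisor d:
27^1 ≡ 27 (mod 169)
27^2 ≡ 53 (mod 169)
27^3 ≡ 79 (mod 169)
27^4 ≡ 105 (mod 169)
27^6 ≡ 157 (mod 169)
27^12 ≡ 144 (mod 169)
27^13 ≡ 1 (mod 169) ✓
Therefore the multiplicative order of 27 modulo 169 is 13.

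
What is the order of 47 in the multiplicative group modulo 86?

Since 47 ∈ (Z/86Z)^×, its order divides φ(86) = φ(2)·φ(43) = 1·42 = 42 = 2 · 3 · 7.
Divisors of 42: 1, 2, 3, 6, 7, 14, 21, 42.
Test each divisor d:
47^1 ≡ 47
47^2 ≡ 59
47^3 ≡ 21
47^6 ≡ 11
47^7 ≡ 1
So ord_86(47) = 7.

7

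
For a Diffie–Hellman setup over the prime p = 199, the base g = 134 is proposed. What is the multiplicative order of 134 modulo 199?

ord(134) | φ(199) = 199 − 1 = 198 = 2 · 3^2 · 11.
Divisors of 198: 1, 2, 3, 6, 9, 11, 18, 22, 33, 66, 99, 198.
Test each divisor d:
134^1 ≡ 134 (mod 199)
134^2 ≡ 46 (mod 199)
134^3 ≡ 194 (mod 199)
134^6 ≡ 25 (mod 199)
134^9 ≡ 74 (mod 199)
134^11 ≡ 21 (mod 199)
134^18 ≡ 103 (mod 199)
134^22 ≡ 43 (mod 199)
134^33 ≡ 107 (mod 199)
134^66 ≡ 106 (mod 199)
134^99 ≡ 198 (mod 199)
134^198 ≡ 1 (mod 199) ✓
Hence ord(134) = 198.

198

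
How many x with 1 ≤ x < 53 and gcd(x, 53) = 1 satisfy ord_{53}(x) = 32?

0

φ(53) = 53 − 1 = 52 = 2^2 · 13.
In a cyclic group of order 52, there are φ(d) elements of order d for each divisor d of 52, and zero for non-divisors.
Since 32 ∤ 52, the count is 0.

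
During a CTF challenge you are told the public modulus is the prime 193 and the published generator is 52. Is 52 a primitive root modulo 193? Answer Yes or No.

Yes

φ(193) = 193 − 1 = 192 = 2^6 · 3.
52 is a primitive root mod 193 iff 52^(φ(193)/q) ≢ 1 for every prime q | φ(193), i.e. q ∈ {2, 3}.
52^96 ≡ 192 (mod 193)  [q = 2: ≢ 1 ✓]
52^64 ≡ 108 (mod 193)  [q = 3: ≢ 1 ✓]
All checks pass, so 52 has order 192 and is a primitive root modulo 193.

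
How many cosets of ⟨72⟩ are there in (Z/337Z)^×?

ord(72) | φ(337) = 337 − 1 = 336 = 2^4 · 3 · 7.
Divisors of 336: 1, 2, 3, 4, 6, 7, 8, 12, 14, 16, 21, 24, 28, 42, 48, 56, 84, 112, 168, 336.
Test each divisor d:
72^1 ≡ 72 (mod 337)
72^2 ≡ 129 (mod 337)
72^3 ≡ 189 (mod 337)
72^4 ≡ 128 (mod 337)
72^6 ≡ 336 (mod 337)
72^7 ≡ 265 (mod 337)
72^8 ≡ 208 (mod 337)
72^12 ≡ 1 (mod 337) ✓
So ord_337(72) = 12, hence |⟨72⟩| = 12.
Index = |(Z/337Z)^×| / |⟨72⟩| = 336 / 12 = 28.

28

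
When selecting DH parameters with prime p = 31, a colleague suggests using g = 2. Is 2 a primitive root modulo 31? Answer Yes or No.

No

φ(31) = 31 − 1 = 30 = 2 · 3 · 5.
2 is a primitive root mod 31 iff 2^(φ(31)/q) ≢ 1 for every prime q | φ(31), i.e. q ∈ {2, 3, 5}.
2^15 ≡ 1 (mod 31)  [q = 2: ≡ 1 ✗]
2^10 ≡ 1 (mod 31)  [q = 3: ≡ 1 ✗]
2^6 ≡ 2 (mod 31)  [q = 5: ≢ 1 ✓]
The check at q = 2 fails, so 2 generates a proper subgroup.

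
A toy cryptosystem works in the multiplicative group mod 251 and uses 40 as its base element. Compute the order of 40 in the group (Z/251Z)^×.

50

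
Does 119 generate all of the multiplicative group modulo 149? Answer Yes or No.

φ(149) = 149 − 1 = 148 = 2^2 · 37.
An element g generates (Z/149Z)^× iff g^(148/q) ≢ 1 (mod 149) for each prime q ∈ {2, 37}.
119^74 ≡ 1 (mod 149)  [q = 2: ≡ 1 ✗]
119^4 ≡ 36 (mod 149)  [q = 37: ≢ 1 ✓]
Since 119^74 ≡ 1, the order of 119 divides 74 < 148, so 119 is not a primitive root.

No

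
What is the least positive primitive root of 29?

φ(29) = 29 − 1 = 28 = 2^2 · 7.
g is a primitive root iff g^(28/q) ≢ 1 (mod 29) for each prime q ∈ {2, 7}.
g = 2: 2^14 ≡ 28; 2^4 ≡ 16 — none is 1, so 2 is a primitive root.
The smallest primitive root modulo 29 is 2.

2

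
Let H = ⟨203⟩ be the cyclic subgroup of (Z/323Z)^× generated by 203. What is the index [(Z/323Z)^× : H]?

The order of 203 must divide φ(323) = φ(17·19) = (17−1)·(19−1) = 16·18 = 288 = 2^5 · 3^2.
Divisors of 288: 1, 2, 3, 4, 6, 8, 9, 12, 16, 18, 24, 32, 36, 48, 72, 96, 144, 288.
Evaluate successive powers at the divisors of 288:
203^1 ≡ 203
203^2 ≡ 188
203^3 ≡ 50
203^4 ≡ 137
203^6 ≡ 239
203^8 ≡ 35
203^9 ≡ 322
203^12 ≡ 273
203^16 ≡ 256
203^18 ≡ 1
Thus |⟨203⟩| = ord(203) = 18.
Index = |(Z/323Z)^×| / |⟨203⟩| = 288 / 18 = 16.

16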